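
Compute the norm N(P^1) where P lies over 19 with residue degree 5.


N(P^a) = p^(a*f)
= 19^(1*5)
= 19^5
= 2476099

2476099


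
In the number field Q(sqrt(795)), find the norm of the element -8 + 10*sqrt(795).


N(a + b*sqrt(d)) = a^2 - d*b^2
= (-8)^2 - (795)*(10)^2
= 64 - 79500
= -79436

-79436


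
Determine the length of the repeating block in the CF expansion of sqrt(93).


Run the CF algorithm for sqrt(93).
a_0 = floor(sqrt(93)) = 9; set m_0=0, q_0=1.
Recurrence: m' = q*a - m,  q' = (d - m'^2)/q,  a' = floor((a_0 + m')/q').
  step 1: m=9, q=12, a=1
  step 2: m=3, q=7, a=1
  step 3: m=4, q=11, a=1
  step 4: m=7, q=4, a=4
  step 5: m=9, q=3, a=6
  step 6: m=9, q=4, a=4
  step 7: m=7, q=11, a=1
  step 8: m=4, q=7, a=1
  step 9: m=3, q=12, a=1
  step 10: m=9, q=1, a=18
a_10 = 2*a_0 = 18, so the period closes here.
sqrt(93) = [9; 1, 1, 1, 4, 6, 4, 1, 1, 1, 18]
Period length = 10

10


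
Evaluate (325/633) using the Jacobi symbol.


Compute (325/633) via quadratic reciprocity:
  reciprocity: (325/633) -> +(633/325)
  reduce: (308/325)
  pull out 2: (2/325) = -1  (since 325 mod 8 = 5)
  pull out 2: (2/325) = -1  (since 325 mod 8 = 5)
  reciprocity: (77/325) -> +(325/77)
  reduce: (17/77)
  reciprocity: (17/77) -> +(77/17)
  reduce: (9/17)
  reciprocity: (9/17) -> +(17/9)
  reduce: (8/9)
  pull out 2: (2/9) = +1  (since 9 mod 8 = 1)
  pull out 2: (2/9) = +1  (since 9 mod 8 = 1)
  pull out 2: (2/9) = +1  (since 9 mod 8 = 1)
  (1/9) = 1
Product of signs = 1

1


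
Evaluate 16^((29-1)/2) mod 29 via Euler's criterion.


p = 29 is prime and the exponent is (p-1)/2 = 14, so by Euler's criterion 16^14 = (16/29) = +1 or -1 mod 29.
Compute by square-and-multiply:
  14 = 8 + 4 + 2 (binary 1110)
  Repeated squaring mod 29: 16^1 = 16, 16^2 = 24, 16^4 = 25, 16^8 = 16
  16^14 = 16^8 * 16^4 * 16^2 = 16 * 25 * 24 mod 29
    16 * 25 = 400 = 23 mod 29
    23 * 24 = 552 = 1 mod 29
  16^14 = 1 mod 29
Result 1: 16 is a quadratic residue mod 29.
16^14 mod 29 = 1

1


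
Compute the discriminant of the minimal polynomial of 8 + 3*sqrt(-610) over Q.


The element 8 + 3*sqrt(-610) has minimal polynomial:
x^2 - 16*x + 5554
Discriminant = (-16)^2 - 4*(5554)
= 256 - 22216
= -21960

-21960


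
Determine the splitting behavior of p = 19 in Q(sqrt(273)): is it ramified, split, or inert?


K = Q(sqrt(273)). Since d mod 4 = 1, disc(K) = 273.
Check p | disc: 273 mod 19 = 7.
p does not divide disc. Compute Legendre symbol (d/p):
7^((19-1)/2) mod 19 = 1
(d/p) = 1, so p splits: (p) = P*P' with e=1, f=1, g=2.
Therefore p is split.

split


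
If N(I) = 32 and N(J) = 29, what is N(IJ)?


N(IJ) = N(I) * N(J)
= 32 * 29
= 928

928


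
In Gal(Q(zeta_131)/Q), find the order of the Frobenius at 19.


The Frobenius at p in Gal(Q(zeta_n)/Q) = (Z/nZ)* is the class of p, so its order is ord_131(19), the smallest k >= 1 with 19^k = 1 mod 131.
n = 131 = 131, phi(131) = 130; the order divides phi(n).
Divisors of 130: 1, 2, 5, 10, 13, 26, 65, 130
Repeated squaring mod 131: 19^1 = 19, 19^2 = 99, 19^4 = 107, 19^8 = 52, 19^16 = 84, 19^32 = 113, 19^64 = 62, 19^128 = 45
Test divisors in increasing order:
  k=1: 19^1 = 19 mod 131
  k=2: 19^2 = 99 mod 131
  k=5: 19^5 = 107 * 19 = 68 mod 131
  k=10: 19^10 = 52 * 99 = 39 mod 131
  k=13: 19^13 = 52 * 107 * 19 = 130 mod 131
  k=26: 19^26 = 84 * 52 * 99 = 1 mod 131  <- first divisor giving 1
Order = 26

26


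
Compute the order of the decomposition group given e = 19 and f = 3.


|D_P| = e * f
= 19 * 3
= 57

57


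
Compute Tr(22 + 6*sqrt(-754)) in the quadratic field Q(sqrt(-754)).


Tr(a + b*sqrt(d)) = (a + b*sqrt(d)) + (a - b*sqrt(d)) = 2a
= 2 * (22)
= 44

44


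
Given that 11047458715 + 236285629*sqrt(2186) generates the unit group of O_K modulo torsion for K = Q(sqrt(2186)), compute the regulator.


epsilon = 11047458715 + 236285629*sqrt(2186)
= 2.2095e+10
R = ln(2.2095e+10)
= 23.8186

23.8186


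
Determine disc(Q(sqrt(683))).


For K = Q(sqrt(d)) with d squarefree: disc(K) = d if d = 1 mod 4, and disc(K) = 4d if d = 2 or 3 mod 4.
Here d = 683, and d mod 4 = 3.
d = 3 mod 4, not 1 (O_K = Z[sqrt(d)]), so disc(K) = 4d = 4 * (683) = 2732

2732


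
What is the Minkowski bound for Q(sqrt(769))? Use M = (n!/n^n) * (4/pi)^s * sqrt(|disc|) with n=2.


d = 769, d mod 4 = 1, so disc(K) = d = 769; |disc(K)| = 769
Real quadratic field, so n = 2, s = r2 = 0, r1 = 2
M = (n!/n^n) * (4/pi)^s * sqrt(|disc(K)|) = (2!/2^2) * (4/pi)^0 * sqrt(769)
= 0.5 * 1.000000 * 27.730849
= 13.8654

13.8654


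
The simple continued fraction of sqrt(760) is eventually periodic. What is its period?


Run the CF algorithm for sqrt(760).
a_0 = floor(sqrt(760)) = 27; set m_0=0, q_0=1.
Recurrence: m' = q*a - m,  q' = (d - m'^2)/q,  a' = floor((a_0 + m')/q').
  step 1: m=27, q=31, a=1
  step 2: m=4, q=24, a=1
  step 3: m=20, q=15, a=3
  step 4: m=25, q=9, a=5
  step 5: m=20, q=40, a=1
  step 6: m=20, q=9, a=5
  step 7: m=25, q=15, a=3
  step 8: m=20, q=24, a=1
  step 9: m=4, q=31, a=1
  step 10: m=27, q=1, a=54
a_10 = 2*a_0 = 54, so the period closes here.
sqrt(760) = [27; 1, 1, 3, 5, 1, 5, 3, 1, 1, 54]
Period length = 10

10


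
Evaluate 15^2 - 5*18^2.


x^2 - d*y^2
= 15^2 - 5*18^2
= 225 - 1620
= -1395

-1395


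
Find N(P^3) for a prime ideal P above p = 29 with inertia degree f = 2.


N(P^a) = p^(a*f)
= 29^(3*2)
= 29^6
= 594823321

594823321


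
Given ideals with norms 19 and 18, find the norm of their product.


N(IJ) = N(I) * N(J)
= 19 * 18
= 342

342


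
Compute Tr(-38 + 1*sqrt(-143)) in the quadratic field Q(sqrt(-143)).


Tr(a + b*sqrt(d)) = (a + b*sqrt(d)) + (a - b*sqrt(d)) = 2a
= 2 * (-38)
= -76

-76


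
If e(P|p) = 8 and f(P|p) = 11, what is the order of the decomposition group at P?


|D_P| = e * f
= 8 * 11
= 88

88


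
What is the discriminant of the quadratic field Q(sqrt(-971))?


For K = Q(sqrt(d)) with d squarefree: disc(K) = d if d = 1 mod 4, and disc(K) = 4d if d = 2 or 3 mod 4.
Here d = -971, and d mod 4 = 1.
d = 1 mod 4 (O_K = Z[(1+sqrt(d))/2]), so disc(K) = d = -971

-971


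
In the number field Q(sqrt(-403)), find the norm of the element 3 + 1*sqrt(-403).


N(a + b*sqrt(d)) = a^2 - d*b^2
= (3)^2 - (-403)*(1)^2
= 9 + 403
= 412

412


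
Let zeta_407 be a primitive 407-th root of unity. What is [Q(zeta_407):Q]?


The degree equals Euler's totient phi(407).
407 = 11 * 37
phi(407) = 360

360


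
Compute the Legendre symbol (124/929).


p = 929 is prime, so compute (124/929) with the reciprocity algorithm (Jacobi-symbol steps: pull out 2s via (2/n), flip via reciprocity, reduce):
  pull out 2: (2/929) = +1  (since 929 mod 8 = 1)
  pull out 2: (2/929) = +1  (since 929 mod 8 = 1)
  reciprocity: (31/929) -> +(929/31)
  reduce: (30/31)
  pull out 2: (2/31) = +1  (since 31 mod 8 = 7)
  reciprocity: (15/31) -> -(31/15)
  reduce: (1/15)
  (1/15) = 1
Product of signs = -1
(124/929) = -1

-1


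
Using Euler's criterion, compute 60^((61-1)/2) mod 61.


p = 61 is prime and the exponent is (p-1)/2 = 30, so by Euler's criterion 60^30 = (60/61) = +1 or -1 mod 61.
Compute by square-and-multiply:
  30 = 16 + 8 + 4 + 2 (binary 11110)
  Repeated squaring mod 61: 60^1 = 60, 60^2 = 1, 60^4 = 1, 60^8 = 1, 60^16 = 1
  60^30 = 60^16 * 60^8 * 60^4 * 60^2 = 1 * 1 * 1 * 1 mod 61
    1 * 1 = 1 = 1 mod 61
    1 * 1 = 1 = 1 mod 61
    1 * 1 = 1 = 1 mod 61
  60^30 = 1 mod 61
Result 1: 60 is a quadratic residue mod 61.
60^30 mod 61 = 1

1


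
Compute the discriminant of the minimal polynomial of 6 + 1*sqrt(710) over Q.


The element 6 + 1*sqrt(710) has minimal polynomial:
x^2 - 12*x - 674
Discriminant = (-12)^2 - 4*(-674)
= 144 + 2696
= 2840

2840


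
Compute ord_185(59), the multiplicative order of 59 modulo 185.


We want ord_185(59), the smallest k >= 1 with 59^k = 1 mod 185.
n = 185 = 5 * 37, phi(185) = 144; the order divides phi(n).
Divisors of 144: 1, 2, 3, 4, 6, 8, 9, 12, 16, 18, 24, 36, 48, 72, 144
Repeated squaring mod 185: 59^1 = 59, 59^2 = 151, 59^4 = 46, 59^8 = 81, 59^16 = 86, 59^32 = 181, 59^64 = 16, 59^128 = 71
Test divisors in increasing order:
  k=1: 59^1 = 59 mod 185
  k=2: 59^2 = 151 mod 185
  k=3: 59^3 = 151 * 59 = 29 mod 185
  k=4: 59^4 = 46 mod 185
  k=6: 59^6 = 46 * 151 = 101 mod 185
  k=8: 59^8 = 81 mod 185
  k=9: 59^9 = 81 * 59 = 154 mod 185
  k=12: 59^12 = 81 * 46 = 26 mod 185
  k=16: 59^16 = 86 mod 185
  k=18: 59^18 = 86 * 151 = 36 mod 185
  k=24: 59^24 = 86 * 81 = 121 mod 185
  k=36: 59^36 = 181 * 46 = 1 mod 185  <- first divisor giving 1
Order = 36

36


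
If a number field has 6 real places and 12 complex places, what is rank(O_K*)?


By Dirichlet's unit theorem:
rank = r1 + r2 - 1
= 6 + 12 - 1
= 17

17


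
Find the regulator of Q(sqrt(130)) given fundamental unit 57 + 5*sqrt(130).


epsilon = 57 + 5*sqrt(130)
= 114.0088
R = ln(114.0088)
= 4.7363

4.7363


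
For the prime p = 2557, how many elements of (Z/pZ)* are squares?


For prime p, the number of non-zero quadratic residues is (p-1)/2.
= (2557-1)/2
= 1278

1278


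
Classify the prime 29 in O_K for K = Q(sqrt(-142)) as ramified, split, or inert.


K = Q(sqrt(-142)). Since d mod 4 = 2, disc(K) = -568.
Check p | disc: -568 mod 29 = 12.
p does not divide disc. Compute Legendre symbol (d/p):
3^((29-1)/2) mod 29 = -1
(d/p) = -1, so p is inert: (p) stays prime with e=1, f=2, g=1.
Therefore p is inert.

inert


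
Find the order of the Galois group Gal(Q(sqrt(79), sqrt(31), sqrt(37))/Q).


The 3 square roots of distinct primes are multiplicatively independent over Q,
so [K:Q] = 2^3 and Gal(K/Q) is isomorphic to (Z/2Z)^3.
|Gal| = 2^3 = 8

8


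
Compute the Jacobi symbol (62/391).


Compute (62/391) via quadratic reciprocity:
  pull out 2: (2/391) = +1  (since 391 mod 8 = 7)
  reciprocity: (31/391) -> -(391/31)
  reduce: (19/31)
  reciprocity: (19/31) -> -(31/19)
  reduce: (12/19)
  pull out 2: (2/19) = -1  (since 19 mod 8 = 3)
  pull out 2: (2/19) = -1  (since 19 mod 8 = 3)
  reciprocity: (3/19) -> -(19/3)
  reduce: (1/3)
  (1/3) = 1
Product of signs = -1

-1


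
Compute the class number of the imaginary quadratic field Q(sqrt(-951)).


K = Q(sqrt(-951)). d mod 4 = 1, so D = disc(K) = d = -951
h(K) equals the number of primitive reduced positive-definite forms (a, b, c) = a*x^2 + b*x*y + c*y^2 with b^2 - 4ac = D,
where reduced means |b| <= a <= c, with b >= 0 whenever |b| = a or a = c, and primitive means gcd(a, b, c) = 1.
Reduced forces 3a^2 <= |D| = 951, so 1 <= a <= 17; b must have the parity of D, and c = (b^2 - D)/(4a) must be an integer >= a.
Enumerate a = 1..17, b in [-a, a]:
  a=1: (1, 1, 238)  [1]
  a=2: (2, -1, 119), (2, 1, 119)  [2]
  a=3: (3, 3, 80)  [1]
  a=4: (4, -3, 60), (4, 3, 60)  [2]
  a=5: (5, -3, 48), (5, 3, 48)  [2]
  a=6: (6, -3, 40), (6, 3, 40)  [2]
  a=7: (7, -1, 34), (7, 1, 34)  [2]
  a=8: (8, -3, 30), (8, 3, 30)  [2]
  a=9: none
  a=10: (10, -7, 25), (10, -3, 24), (10, 3, 24), (10, 7, 25)  [4]
  a=11: none
  a=12: (12, -3, 20), (12, 3, 20)  [2]
  a=13: none
  a=14: (14, -13, 20), (14, -1, 17), (14, 1, 17), (14, 13, 20)  [4]
  a=15: (15, -3, 16), (15, 3, 16)  [2]
  a=16..17: none
Total reduced forms: 1 + 2 + 1 + 2 + 2 + 2 + 2 + 2 + 4 + 2 + 4 + 2 = 26
h = 26

26


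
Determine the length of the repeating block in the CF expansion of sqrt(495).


Run the CF algorithm for sqrt(495).
a_0 = floor(sqrt(495)) = 22; set m_0=0, q_0=1.
Recurrence: m' = q*a - m,  q' = (d - m'^2)/q,  a' = floor((a_0 + m')/q').
  step 1: m=22, q=11, a=4
  step 2: m=22, q=1, a=44
a_2 = 2*a_0 = 44, so the period closes here.
sqrt(495) = [22; 4, 44]
Period length = 2

2


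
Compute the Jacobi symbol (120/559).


Compute (120/559) via quadratic reciprocity:
  pull out 2: (2/559) = +1  (since 559 mod 8 = 7)
  pull out 2: (2/559) = +1  (since 559 mod 8 = 7)
  pull out 2: (2/559) = +1  (since 559 mod 8 = 7)
  reciprocity: (15/559) -> -(559/15)
  reduce: (4/15)
  pull out 2: (2/15) = +1  (since 15 mod 8 = 7)
  pull out 2: (2/15) = +1  (since 15 mod 8 = 7)
  (1/15) = 1
Product of signs = -1

-1


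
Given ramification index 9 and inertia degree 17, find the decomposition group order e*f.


|D_P| = e * f
= 9 * 17
= 153

153


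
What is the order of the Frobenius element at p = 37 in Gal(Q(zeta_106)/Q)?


The Frobenius at p in Gal(Q(zeta_n)/Q) = (Z/nZ)* is the class of p, so its order is ord_106(37), the smallest k >= 1 with 37^k = 1 mod 106.
n = 106 = 2 * 53, phi(106) = 52; the order divides phi(n).
Divisors of 52: 1, 2, 4, 13, 26, 52
Repeated squaring mod 106: 37^1 = 37, 37^2 = 97, 37^4 = 81, 37^8 = 95, 37^16 = 15, 37^32 = 13
Test divisors in increasing order:
  k=1: 37^1 = 37 mod 106
  k=2: 37^2 = 97 mod 106
  k=4: 37^4 = 81 mod 106
  k=13: 37^13 = 95 * 81 * 37 = 105 mod 106
  k=26: 37^26 = 15 * 95 * 97 = 1 mod 106  <- first divisor giving 1
Order = 26

26


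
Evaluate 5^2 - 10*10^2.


x^2 - d*y^2
= 5^2 - 10*10^2
= 25 - 1000
= -975

-975


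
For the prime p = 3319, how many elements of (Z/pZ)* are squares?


For prime p, the number of non-zero quadratic residues is (p-1)/2.
= (3319-1)/2
= 1659

1659


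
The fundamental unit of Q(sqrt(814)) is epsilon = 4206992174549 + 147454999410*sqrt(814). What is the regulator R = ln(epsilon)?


epsilon = 4206992174549 + 147454999410*sqrt(814)
= 8.4140e+12
R = ln(8.4140e+12)
= 29.7609

29.7609


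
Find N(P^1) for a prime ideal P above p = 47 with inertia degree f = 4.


N(P^a) = p^(a*f)
= 47^(1*4)
= 47^4
= 4879681

4879681


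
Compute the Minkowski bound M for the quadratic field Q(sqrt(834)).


d = 834, d mod 4 = 2, so disc(K) = 4d = 3336; |disc(K)| = 3336
Real quadratic field, so n = 2, s = r2 = 0, r1 = 2
M = (n!/n^n) * (4/pi)^s * sqrt(|disc(K)|) = (2!/2^2) * (4/pi)^0 * sqrt(3336)
= 0.5 * 1.000000 * 57.758116
= 28.8791

28.8791


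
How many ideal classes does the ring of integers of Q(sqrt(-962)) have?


K = Q(sqrt(-962)). d mod 4 = 2, so D = disc(K) = 4d = -3848
h(K) equals the number of primitive reduced positive-definite forms (a, b, c) = a*x^2 + b*x*y + c*y^2 with b^2 - 4ac = D,
where reduced means |b| <= a <= c, with b >= 0 whenever |b| = a or a = c, and primitive means gcd(a, b, c) = 1.
Reduced forces 3a^2 <= |D| = 3848, so 1 <= a <= 35; b must have the parity of D, and c = (b^2 - D)/(4a) must be an integer >= a.
Enumerate a = 1..35, b in [-a, a]:
  a=1: (1, 0, 962)  [1]
  a=2: (2, 0, 481)  [1]
  a=3: (3, -2, 321), (3, 2, 321)  [2]
  a=4..5: none
  a=6: (6, -4, 161), (6, 4, 161)  [2]
  a=7: (7, -4, 138), (7, 4, 138)  [2]
  a=8: none
  a=9: (9, -2, 107), (9, 2, 107)  [2]
  a=10..12: none
  a=13: (13, 0, 74)  [1]
  a=14: (14, -4, 69), (14, 4, 69)  [2]
  a=15..17: none
  a=18: (18, -16, 57), (18, 16, 57)  [2]
  a=19: (19, -16, 54), (19, 16, 54)  [2]
  a=20: none
  a=21: (21, -10, 47), (21, -4, 46), (21, 4, 46), (21, 10, 47)  [4]
  a=22: none
  a=23: (23, -4, 42), (23, 4, 42)  [2]
  a=24..25: none
  a=26: (26, 0, 37)  [1]
  a=27: (27, -16, 38), (27, 16, 38)  [2]
  a=28: none
  a=29: (29, -26, 39), (29, 26, 39)  [2]
  a=30..35: none
Total reduced forms: 1 + 1 + 2 + 2 + 2 + 2 + 1 + 2 + 2 + 2 + 4 + 2 + 1 + 2 + 2 = 28
h = 28

28


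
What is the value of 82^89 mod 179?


p = 179 is prime and the exponent is (p-1)/2 = 89, so by Euler's criterion 82^89 = (82/179) = +1 or -1 mod 179.
Compute by square-and-multiply:
  89 = 64 + 16 + 8 + 1 (binary 1011001)
  Repeated squaring mod 179: 82^1 = 82, 82^2 = 101, 82^4 = 177, 82^8 = 4, 82^16 = 16, 82^32 = 77, 82^64 = 22
  82^89 = 82^64 * 82^16 * 82^8 * 82^1 = 22 * 16 * 4 * 82 mod 179
    22 * 16 = 352 = 173 mod 179
    173 * 4 = 692 = 155 mod 179
    155 * 82 = 12710 = 1 mod 179
  82^89 = 1 mod 179
Result 1: 82 is a quadratic residue mod 179.
82^89 mod 179 = 1

1


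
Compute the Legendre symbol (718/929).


p = 929 is prime, so compute (718/929) with the reciprocity algorithm (Jacobi-symbol steps: pull out 2s via (2/n), flip via reciprocity, reduce):
  pull out 2: (2/929) = +1  (since 929 mod 8 = 1)
  reciprocity: (359/929) -> +(929/359)
  reduce: (211/359)
  reciprocity: (211/359) -> -(359/211)
  reduce: (148/211)
  pull out 2: (2/211) = -1  (since 211 mod 8 = 3)
  pull out 2: (2/211) = -1  (since 211 mod 8 = 3)
  reciprocity: (37/211) -> +(211/37)
  reduce: (26/37)
  pull out 2: (2/37) = -1  (since 37 mod 8 = 5)
  reciprocity: (13/37) -> +(37/13)
  reduce: (11/13)
  reciprocity: (11/13) -> +(13/11)
  reduce: (2/11)
  pull out 2: (2/11) = -1  (since 11 mod 8 = 3)
  (1/11) = 1
Product of signs = -1
(718/929) = -1

-1


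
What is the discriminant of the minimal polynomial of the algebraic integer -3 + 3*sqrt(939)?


The element -3 + 3*sqrt(939) has minimal polynomial:
x^2 + 6*x - 8442
Discriminant = (6)^2 - 4*(-8442)
= 36 + 33768
= 33804

33804


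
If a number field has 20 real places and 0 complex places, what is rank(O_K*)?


By Dirichlet's unit theorem:
rank = r1 + r2 - 1
= 20 + 0 - 1
= 19

19


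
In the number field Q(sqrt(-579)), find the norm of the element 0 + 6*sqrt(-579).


N(a + b*sqrt(d)) = a^2 - d*b^2
= (0)^2 - (-579)*(6)^2
= 0 + 20844
= 20844

20844


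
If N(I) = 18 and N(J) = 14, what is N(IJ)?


N(IJ) = N(I) * N(J)
= 18 * 14
= 252

252


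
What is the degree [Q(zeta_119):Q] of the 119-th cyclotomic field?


The degree equals Euler's totient phi(119).
119 = 7 * 17
phi(119) = 96

96


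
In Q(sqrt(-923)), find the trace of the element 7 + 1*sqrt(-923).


Tr(a + b*sqrt(d)) = (a + b*sqrt(d)) + (a - b*sqrt(d)) = 2a
= 2 * (7)
= 14

14


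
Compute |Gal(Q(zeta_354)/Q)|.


|Gal(Q(zeta_354)/Q)| = phi(354)
= 116

116


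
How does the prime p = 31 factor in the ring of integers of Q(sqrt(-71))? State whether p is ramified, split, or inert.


K = Q(sqrt(-71)). Since d mod 4 = 1, disc(K) = -71.
Check p | disc: -71 mod 31 = 22.
p does not divide disc. Compute Legendre symbol (d/p):
22^((31-1)/2) mod 31 = -1
(d/p) = -1, so p is inert: (p) stays prime with e=1, f=2, g=1.
Therefore p is inert.

inert


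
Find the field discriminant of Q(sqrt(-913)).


For K = Q(sqrt(d)) with d squarefree: disc(K) = d if d = 1 mod 4, and disc(K) = 4d if d = 2 or 3 mod 4.
Here d = -913, and d mod 4 = 3.
d = 3 mod 4, not 1 (O_K = Z[sqrt(d)]), so disc(K) = 4d = 4 * (-913) = -3652

-3652


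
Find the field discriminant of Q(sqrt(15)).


For K = Q(sqrt(d)) with d squarefree: disc(K) = d if d = 1 mod 4, and disc(K) = 4d if d = 2 or 3 mod 4.
Here d = 15, and d mod 4 = 3.
d = 3 mod 4, not 1 (O_K = Z[sqrt(d)]), so disc(K) = 4d = 4 * (15) = 60

60


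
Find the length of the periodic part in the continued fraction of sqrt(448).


Run the CF algorithm for sqrt(448).
a_0 = floor(sqrt(448)) = 21; set m_0=0, q_0=1.
Recurrence: m' = q*a - m,  q' = (d - m'^2)/q,  a' = floor((a_0 + m')/q').
  step 1: m=21, q=7, a=6
  step 2: m=21, q=1, a=42
a_2 = 2*a_0 = 42, so the period closes here.
sqrt(448) = [21; 6, 42]
Period length = 2

2


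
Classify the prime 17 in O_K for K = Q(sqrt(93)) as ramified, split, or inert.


K = Q(sqrt(93)). Since d mod 4 = 1, disc(K) = 93.
Check p | disc: 93 mod 17 = 8.
p does not divide disc. Compute Legendre symbol (d/p):
8^((17-1)/2) mod 17 = 1
(d/p) = 1, so p splits: (p) = P*P' with e=1, f=1, g=2.
Therefore p is split.

split


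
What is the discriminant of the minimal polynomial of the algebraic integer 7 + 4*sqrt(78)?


The element 7 + 4*sqrt(78) has minimal polynomial:
x^2 - 14*x - 1199
Discriminant = (-14)^2 - 4*(-1199)
= 196 + 4796
= 4992

4992


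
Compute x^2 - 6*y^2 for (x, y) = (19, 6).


x^2 - d*y^2
= 19^2 - 6*6^2
= 361 - 216
= 145

145


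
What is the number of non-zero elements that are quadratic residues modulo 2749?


For prime p, the number of non-zero quadratic residues is (p-1)/2.
= (2749-1)/2
= 1374

1374


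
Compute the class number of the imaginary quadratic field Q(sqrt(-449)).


K = Q(sqrt(-449)). d mod 4 = 3, so D = disc(K) = 4d = -1796
h(K) equals the number of primitive reduced positive-definite forms (a, b, c) = a*x^2 + b*x*y + c*y^2 with b^2 - 4ac = D,
where reduced means |b| <= a <= c, with b >= 0 whenever |b| = a or a = c, and primitive means gcd(a, b, c) = 1.
Reduced forces 3a^2 <= |D| = 1796, so 1 <= a <= 24; b must have the parity of D, and c = (b^2 - D)/(4a) must be an integer >= a.
Enumerate a = 1..24, b in [-a, a]:
  a=1: (1, 0, 449)  [1]
  a=2: (2, 2, 225)  [1]
  a=3: (3, -2, 150), (3, 2, 150)  [2]
  a=4: none
  a=5: (5, -2, 90), (5, 2, 90)  [2]
  a=6: (6, -2, 75), (6, 2, 75)  [2]
  a=7..8: none
  a=9: (9, -2, 50), (9, 2, 50)  [2]
  a=10: (10, -2, 45), (10, 2, 45)  [2]
  a=11..14: none
  a=15: (15, -8, 31), (15, -2, 30), (15, 2, 30), (15, 8, 31)  [4]
  a=16..17: none
  a=18: (18, -2, 25), (18, 2, 25)  [2]
  a=19: (19, -16, 27), (19, 16, 27)  [2]
  a=20..24: none
Total reduced forms: 1 + 1 + 2 + 2 + 2 + 2 + 2 + 4 + 2 + 2 = 20
h = 20

20


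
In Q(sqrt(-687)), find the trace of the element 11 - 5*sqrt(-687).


Tr(a + b*sqrt(d)) = (a + b*sqrt(d)) + (a - b*sqrt(d)) = 2a
= 2 * (11)
= 22

22


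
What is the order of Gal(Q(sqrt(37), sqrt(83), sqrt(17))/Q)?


The 3 square roots of distinct primes are multiplicatively independent over Q,
so [K:Q] = 2^3 and Gal(K/Q) is isomorphic to (Z/2Z)^3.
|Gal| = 2^3 = 8

8


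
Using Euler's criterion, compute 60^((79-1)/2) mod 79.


p = 79 is prime and the exponent is (p-1)/2 = 39, so by Euler's criterion 60^39 = (60/79) = +1 or -1 mod 79.
Compute by square-and-multiply:
  39 = 32 + 4 + 2 + 1 (binary 100111)
  Repeated squaring mod 79: 60^1 = 60, 60^2 = 45, 60^4 = 50, 60^8 = 51, 60^16 = 73, 60^32 = 36
  60^39 = 60^32 * 60^4 * 60^2 * 60^1 = 36 * 50 * 45 * 60 mod 79
    36 * 50 = 1800 = 62 mod 79
    62 * 45 = 2790 = 25 mod 79
    25 * 60 = 1500 = 78 mod 79
  60^39 = 78 mod 79
Result 78 = p - 1 = -1 mod 79: 60 is a quadratic non-residue mod 79. As a residue in [0, p-1] the value is 78.
60^39 mod 79 = 78

78


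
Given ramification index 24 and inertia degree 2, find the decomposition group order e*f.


|D_P| = e * f
= 24 * 2
= 48

48


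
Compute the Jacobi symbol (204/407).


Compute (204/407) via quadratic reciprocity:
  pull out 2: (2/407) = +1  (since 407 mod 8 = 7)
  pull out 2: (2/407) = +1  (since 407 mod 8 = 7)
  reciprocity: (51/407) -> -(407/51)
  reduce: (50/51)
  pull out 2: (2/51) = -1  (since 51 mod 8 = 3)
  reciprocity: (25/51) -> +(51/25)
  reduce: (1/25)
  (1/25) = 1
Product of signs = 1

1


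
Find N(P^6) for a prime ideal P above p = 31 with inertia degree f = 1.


N(P^a) = p^(a*f)
= 31^(6*1)
= 31^6
= 887503681

887503681


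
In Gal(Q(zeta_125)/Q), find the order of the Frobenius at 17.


The Frobenius at p in Gal(Q(zeta_n)/Q) = (Z/nZ)* is the class of p, so its order is ord_125(17), the smallest k >= 1 with 17^k = 1 mod 125.
n = 125 = 5^3, phi(125) = 100; the order divides phi(n).
Divisors of 100: 1, 2, 4, 5, 10, 20, 25, 50, 100
Repeated squaring mod 125: 17^1 = 17, 17^2 = 39, 17^4 = 21, 17^8 = 66, 17^16 = 106, 17^32 = 111, 17^64 = 71
Test divisors in increasing order:
  k=1: 17^1 = 17 mod 125
  k=2: 17^2 = 39 mod 125
  k=4: 17^4 = 21 mod 125
  k=5: 17^5 = 21 * 17 = 107 mod 125
  k=10: 17^10 = 66 * 39 = 74 mod 125
  k=20: 17^20 = 106 * 21 = 101 mod 125
  k=25: 17^25 = 106 * 66 * 17 = 57 mod 125
  k=50: 17^50 = 111 * 106 * 39 = 124 mod 125
  k=100: 17^100 = 71 * 111 * 21 = 1 mod 125  <- first divisor giving 1
Order = 100

100


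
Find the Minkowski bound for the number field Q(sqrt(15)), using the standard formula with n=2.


d = 15, d mod 4 = 3, so disc(K) = 4d = 60; |disc(K)| = 60
Real quadratic field, so n = 2, s = r2 = 0, r1 = 2
M = (n!/n^n) * (4/pi)^s * sqrt(|disc(K)|) = (2!/2^2) * (4/pi)^0 * sqrt(60)
= 0.5 * 1.000000 * 7.745967
= 3.8730

3.8730


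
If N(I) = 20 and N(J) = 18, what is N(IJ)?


N(IJ) = N(I) * N(J)
= 20 * 18
= 360

360


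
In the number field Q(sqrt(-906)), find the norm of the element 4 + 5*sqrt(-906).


N(a + b*sqrt(d)) = a^2 - d*b^2
= (4)^2 - (-906)*(5)^2
= 16 + 22650
= 22666

22666


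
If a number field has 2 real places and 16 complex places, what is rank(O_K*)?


By Dirichlet's unit theorem:
rank = r1 + r2 - 1
= 2 + 16 - 1
= 17

17


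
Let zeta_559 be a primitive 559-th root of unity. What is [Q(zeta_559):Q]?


The degree equals Euler's totient phi(559).
559 = 13 * 43
phi(559) = 504

504


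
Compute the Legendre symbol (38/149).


p = 149 is prime, so compute (38/149) with the reciprocity algorithm (Jacobi-symbol steps: pull out 2s via (2/n), flip via reciprocity, reduce):
  pull out 2: (2/149) = -1  (since 149 mod 8 = 5)
  reciprocity: (19/149) -> +(149/19)
  reduce: (16/19)
  pull out 2: (2/19) = -1  (since 19 mod 8 = 3)
  pull out 2: (2/19) = -1  (since 19 mod 8 = 3)
  pull out 2: (2/19) = -1  (since 19 mod 8 = 3)
  pull out 2: (2/19) = -1  (since 19 mod 8 = 3)
  (1/19) = 1
Product of signs = -1
(38/149) = -1

-1


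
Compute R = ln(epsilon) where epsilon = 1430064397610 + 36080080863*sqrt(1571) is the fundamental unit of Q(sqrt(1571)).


epsilon = 1430064397610 + 36080080863*sqrt(1571)
= 2.8601e+12
R = ln(2.8601e+12)
= 28.6819

28.6819


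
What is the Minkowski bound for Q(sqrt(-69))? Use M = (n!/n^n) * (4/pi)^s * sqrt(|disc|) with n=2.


d = -69, d mod 4 = 3, so disc(K) = 4d = -276; |disc(K)| = 276
Imaginary quadratic field, so n = 2, s = r2 = 1, r1 = 0
M = (n!/n^n) * (4/pi)^s * sqrt(|disc(K)|) = (2!/2^2) * (4/pi)^1 * sqrt(276)
= 0.5 * 1.273240 * 16.613248
= 10.5763

10.5763


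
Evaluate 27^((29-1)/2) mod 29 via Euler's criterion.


p = 29 is prime and the exponent is (p-1)/2 = 14, so by Euler's criterion 27^14 = (27/29) = +1 or -1 mod 29.
Compute by square-and-multiply:
  14 = 8 + 4 + 2 (binary 1110)
  Repeated squaring mod 29: 27^1 = 27, 27^2 = 4, 27^4 = 16, 27^8 = 24
  27^14 = 27^8 * 27^4 * 27^2 = 24 * 16 * 4 mod 29
    24 * 16 = 384 = 7 mod 29
    7 * 4 = 28 = 28 mod 29
  27^14 = 28 mod 29
Result 28 = p - 1 = -1 mod 29: 27 is a quadratic non-residue mod 29. As a residue in [0, p-1] the value is 28.
27^14 mod 29 = 28

28


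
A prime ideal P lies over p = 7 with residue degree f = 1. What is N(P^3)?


N(P^a) = p^(a*f)
= 7^(3*1)
= 7^3
= 343

343


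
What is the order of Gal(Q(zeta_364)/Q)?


|Gal(Q(zeta_364)/Q)| = phi(364)
= 144

144


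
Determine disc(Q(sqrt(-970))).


For K = Q(sqrt(d)) with d squarefree: disc(K) = d if d = 1 mod 4, and disc(K) = 4d if d = 2 or 3 mod 4.
Here d = -970, and d mod 4 = 2.
d = 2 mod 4, not 1 (O_K = Z[sqrt(d)]), so disc(K) = 4d = 4 * (-970) = -3880

-3880


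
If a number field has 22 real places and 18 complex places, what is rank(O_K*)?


By Dirichlet's unit theorem:
rank = r1 + r2 - 1
= 22 + 18 - 1
= 39

39


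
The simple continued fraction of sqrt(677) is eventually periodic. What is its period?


Run the CF algorithm for sqrt(677).
a_0 = floor(sqrt(677)) = 26; set m_0=0, q_0=1.
Recurrence: m' = q*a - m,  q' = (d - m'^2)/q,  a' = floor((a_0 + m')/q').
  step 1: m=26, q=1, a=52
a_1 = 2*a_0 = 52, so the period closes here.
sqrt(677) = [26; 52]
Period length = 1

1


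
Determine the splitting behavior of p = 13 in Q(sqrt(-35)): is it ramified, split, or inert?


K = Q(sqrt(-35)). Since d mod 4 = 1, disc(K) = -35.
Check p | disc: -35 mod 13 = 4.
p does not divide disc. Compute Legendre symbol (d/p):
4^((13-1)/2) mod 13 = 1
(d/p) = 1, so p splits: (p) = P*P' with e=1, f=1, g=2.
Therefore p is split.

split


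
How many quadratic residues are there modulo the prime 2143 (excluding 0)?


For prime p, the number of non-zero quadratic residues is (p-1)/2.
= (2143-1)/2
= 1071

1071


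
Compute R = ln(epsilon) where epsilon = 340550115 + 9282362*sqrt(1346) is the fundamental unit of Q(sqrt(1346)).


epsilon = 340550115 + 9282362*sqrt(1346)
= 6.8110e+08
R = ln(6.8110e+08)
= 20.3392

20.3392


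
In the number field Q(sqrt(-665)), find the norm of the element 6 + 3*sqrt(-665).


N(a + b*sqrt(d)) = a^2 - d*b^2
= (6)^2 - (-665)*(3)^2
= 36 + 5985
= 6021

6021


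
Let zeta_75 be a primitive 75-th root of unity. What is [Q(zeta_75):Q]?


The degree equals Euler's totient phi(75).
75 = 3 * 5^2
phi(75) = 40

40


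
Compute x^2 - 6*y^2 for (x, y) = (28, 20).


x^2 - d*y^2
= 28^2 - 6*20^2
= 784 - 2400
= -1616

-1616


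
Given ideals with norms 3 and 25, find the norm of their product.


N(IJ) = N(I) * N(J)
= 3 * 25
= 75

75


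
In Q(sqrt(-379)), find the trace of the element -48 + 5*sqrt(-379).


Tr(a + b*sqrt(d)) = (a + b*sqrt(d)) + (a - b*sqrt(d)) = 2a
= 2 * (-48)
= -96

-96


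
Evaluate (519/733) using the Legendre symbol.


p = 733 is prime, so compute (519/733) with the reciprocity algorithm (Jacobi-symbol steps: pull out 2s via (2/n), flip via reciprocity, reduce):
  reciprocity: (519/733) -> +(733/519)
  reduce: (214/519)
  pull out 2: (2/519) = +1  (since 519 mod 8 = 7)
  reciprocity: (107/519) -> -(519/107)
  reduce: (91/107)
  reciprocity: (91/107) -> -(107/91)
  reduce: (16/91)
  pull out 2: (2/91) = -1  (since 91 mod 8 = 3)
  pull out 2: (2/91) = -1  (since 91 mod 8 = 3)
  pull out 2: (2/91) = -1  (since 91 mod 8 = 3)
  pull out 2: (2/91) = -1  (since 91 mod 8 = 3)
  (1/91) = 1
Product of signs = 1
(519/733) = 1

1


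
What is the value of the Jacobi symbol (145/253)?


Compute (145/253) via quadratic reciprocity:
  reciprocity: (145/253) -> +(253/145)
  reduce: (108/145)
  pull out 2: (2/145) = +1  (since 145 mod 8 = 1)
  pull out 2: (2/145) = +1  (since 145 mod 8 = 1)
  reciprocity: (27/145) -> +(145/27)
  reduce: (10/27)
  pull out 2: (2/27) = -1  (since 27 mod 8 = 3)
  reciprocity: (5/27) -> +(27/5)
  reduce: (2/5)
  pull out 2: (2/5) = -1  (since 5 mod 8 = 5)
  (1/5) = 1
Product of signs = 1

1


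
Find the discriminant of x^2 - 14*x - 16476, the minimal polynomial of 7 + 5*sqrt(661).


The element 7 + 5*sqrt(661) has minimal polynomial:
x^2 - 14*x - 16476
Discriminant = (-14)^2 - 4*(-16476)
= 196 + 65904
= 66100

66100


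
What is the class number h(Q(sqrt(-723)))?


K = Q(sqrt(-723)). d mod 4 = 1, so D = disc(K) = d = -723
h(K) equals the number of primitive reduced positive-definite forms (a, b, c) = a*x^2 + b*x*y + c*y^2 with b^2 - 4ac = D,
where reduced means |b| <= a <= c, with b >= 0 whenever |b| = a or a = c, and primitive means gcd(a, b, c) = 1.
Reduced forces 3a^2 <= |D| = 723, so 1 <= a <= 15; b must have the parity of D, and c = (b^2 - D)/(4a) must be an integer >= a.
Enumerate a = 1..15, b in [-a, a]:
  a=1: (1, 1, 181)  [1]
  a=2: none
  a=3: (3, 3, 61)  [1]
  a=4..10: none
  a=11: (11, -5, 17), (11, 5, 17)  [2]
  a=12..15: none
Total reduced forms: 1 + 1 + 2 = 4
h = 4

4


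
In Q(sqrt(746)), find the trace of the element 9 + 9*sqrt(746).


Tr(a + b*sqrt(d)) = (a + b*sqrt(d)) + (a - b*sqrt(d)) = 2a
= 2 * (9)
= 18

18


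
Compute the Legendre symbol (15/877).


p = 877 is prime, so compute (15/877) with the reciprocity algorithm (Jacobi-symbol steps: pull out 2s via (2/n), flip via reciprocity, reduce):
  reciprocity: (15/877) -> +(877/15)
  reduce: (7/15)
  reciprocity: (7/15) -> -(15/7)
  reduce: (1/7)
  (1/7) = 1
Product of signs = -1
(15/877) = -1

-1


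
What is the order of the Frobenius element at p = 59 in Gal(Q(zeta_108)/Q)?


The Frobenius at p in Gal(Q(zeta_n)/Q) = (Z/nZ)* is the class of p, so its order is ord_108(59), the smallest k >= 1 with 59^k = 1 mod 108.
n = 108 = 2^2 * 3^3, phi(108) = 36; the order divides phi(n).
Divisors of 36: 1, 2, 3, 4, 6, 9, 12, 18, 36
Repeated squaring mod 108: 59^1 = 59, 59^2 = 25, 59^4 = 85, 59^8 = 97, 59^16 = 13, 59^32 = 61
Test divisors in increasing order:
  k=1: 59^1 = 59 mod 108
  k=2: 59^2 = 25 mod 108
  k=3: 59^3 = 25 * 59 = 71 mod 108
  k=4: 59^4 = 85 mod 108
  k=6: 59^6 = 85 * 25 = 73 mod 108
  k=9: 59^9 = 97 * 59 = 107 mod 108
  k=12: 59^12 = 97 * 85 = 37 mod 108
  k=18: 59^18 = 13 * 25 = 1 mod 108  <- first divisor giving 1
Order = 18

18


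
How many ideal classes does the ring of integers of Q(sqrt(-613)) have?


K = Q(sqrt(-613)). d mod 4 = 3, so D = disc(K) = 4d = -2452
h(K) equals the number of primitive reduced positive-definite forms (a, b, c) = a*x^2 + b*x*y + c*y^2 with b^2 - 4ac = D,
where reduced means |b| <= a <= c, with b >= 0 whenever |b| = a or a = c, and primitive means gcd(a, b, c) = 1.
Reduced forces 3a^2 <= |D| = 2452, so 1 <= a <= 28; b must have the parity of D, and c = (b^2 - D)/(4a) must be an integer >= a.
Enumerate a = 1..28, b in [-a, a]:
  a=1: (1, 0, 613)  [1]
  a=2: (2, 2, 307)  [1]
  a=3..10: none
  a=11: (11, -10, 58), (11, 10, 58)  [2]
  a=12..16: none
  a=17: (17, -8, 37), (17, 8, 37)  [2]
  a=18..21: none
  a=22: (22, -10, 29), (22, 10, 29)  [2]
  a=23: (23, -20, 31), (23, 20, 31)  [2]
  a=24..28: none
Total reduced forms: 1 + 1 + 2 + 2 + 2 + 2 = 10
h = 10

10


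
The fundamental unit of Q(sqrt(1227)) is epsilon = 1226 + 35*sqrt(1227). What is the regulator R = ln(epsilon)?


epsilon = 1226 + 35*sqrt(1227)
= 2451.9996
R = ln(2451.9996)
= 7.8047

7.8047


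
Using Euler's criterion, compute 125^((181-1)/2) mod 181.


p = 181 is prime and the exponent is (p-1)/2 = 90, so by Euler's criterion 125^90 = (125/181) = +1 or -1 mod 181.
Compute by square-and-multiply:
  90 = 64 + 16 + 8 + 2 (binary 1011010)
  Repeated squaring mod 181: 125^1 = 125, 125^2 = 59, 125^4 = 42, 125^8 = 135, 125^16 = 125, 125^32 = 59, 125^64 = 42
  125^90 = 125^64 * 125^16 * 125^8 * 125^2 = 42 * 125 * 135 * 59 mod 181
    42 * 125 = 5250 = 1 mod 181
    1 * 135 = 135 = 135 mod 181
    135 * 59 = 7965 = 1 mod 181
  125^90 = 1 mod 181
Result 1: 125 is a quadratic residue mod 181.
125^90 mod 181 = 1

1


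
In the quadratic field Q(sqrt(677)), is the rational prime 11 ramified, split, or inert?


K = Q(sqrt(677)). Since d mod 4 = 1, disc(K) = 677.
Check p | disc: 677 mod 11 = 6.
p does not divide disc. Compute Legendre symbol (d/p):
6^((11-1)/2) mod 11 = -1
(d/p) = -1, so p is inert: (p) stays prime with e=1, f=2, g=1.
Therefore p is inert.

inert


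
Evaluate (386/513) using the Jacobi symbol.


Compute (386/513) via quadratic reciprocity:
  pull out 2: (2/513) = +1  (since 513 mod 8 = 1)
  reciprocity: (193/513) -> +(513/193)
  reduce: (127/193)
  reciprocity: (127/193) -> +(193/127)
  reduce: (66/127)
  pull out 2: (2/127) = +1  (since 127 mod 8 = 7)
  reciprocity: (33/127) -> +(127/33)
  reduce: (28/33)
  pull out 2: (2/33) = +1  (since 33 mod 8 = 1)
  pull out 2: (2/33) = +1  (since 33 mod 8 = 1)
  reciprocity: (7/33) -> +(33/7)
  reduce: (5/7)
  reciprocity: (5/7) -> +(7/5)
  reduce: (2/5)
  pull out 2: (2/5) = -1  (since 5 mod 8 = 5)
  (1/5) = 1
Product of signs = -1

-1


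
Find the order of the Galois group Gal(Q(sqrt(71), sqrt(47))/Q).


The 2 square roots of distinct primes are multiplicatively independent over Q,
so [K:Q] = 2^2 and Gal(K/Q) is isomorphic to (Z/2Z)^2.
|Gal| = 2^2 = 4

4


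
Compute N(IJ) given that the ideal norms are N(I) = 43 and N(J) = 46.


N(IJ) = N(I) * N(J)
= 43 * 46
= 1978

1978


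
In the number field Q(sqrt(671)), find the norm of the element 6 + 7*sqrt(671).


N(a + b*sqrt(d)) = a^2 - d*b^2
= (6)^2 - (671)*(7)^2
= 36 - 32879
= -32843

-32843


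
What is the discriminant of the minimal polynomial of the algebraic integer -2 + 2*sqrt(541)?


The element -2 + 2*sqrt(541) has minimal polynomial:
x^2 + 4*x - 2160
Discriminant = (4)^2 - 4*(-2160)
= 16 + 8640
= 8656

8656


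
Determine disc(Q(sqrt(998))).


For K = Q(sqrt(d)) with d squarefree: disc(K) = d if d = 1 mod 4, and disc(K) = 4d if d = 2 or 3 mod 4.
Here d = 998, and d mod 4 = 2.
d = 2 mod 4, not 1 (O_K = Z[sqrt(d)]), so disc(K) = 4d = 4 * (998) = 3992

3992


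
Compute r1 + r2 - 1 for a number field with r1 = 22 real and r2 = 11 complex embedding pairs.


By Dirichlet's unit theorem:
rank = r1 + r2 - 1
= 22 + 11 - 1
= 32

32


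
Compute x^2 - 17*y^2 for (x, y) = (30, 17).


x^2 - d*y^2
= 30^2 - 17*17^2
= 900 - 4913
= -4013

-4013


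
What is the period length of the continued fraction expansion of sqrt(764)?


Run the CF algorithm for sqrt(764).
a_0 = floor(sqrt(764)) = 27; set m_0=0, q_0=1.
Recurrence: m' = q*a - m,  q' = (d - m'^2)/q,  a' = floor((a_0 + m')/q').
  step 1: m=27, q=35, a=1
  step 2: m=8, q=20, a=1
  step 3: m=12, q=31, a=1
  step 4: m=19, q=13, a=3
  step 5: m=20, q=28, a=1
  step 6: m=8, q=25, a=1
  step 7: m=17, q=19, a=2
  step 8: m=21, q=17, a=2
  step 9: m=13, q=35, a=1
  step 10: m=22, q=8, a=6
  step 11: m=26, q=11, a=4
  step 12: m=18, q=40, a=1
  step 13: m=22, q=7, a=7
  step 14: m=27, q=5, a=10
  step 15: m=23, q=47, a=1
  step 16: m=24, q=4, a=12
  step 17: m=24, q=47, a=1
  step 18: m=23, q=5, a=10
  step 19: m=27, q=7, a=7
  step 20: m=22, q=40, a=1
  step 21: m=18, q=11, a=4
  step 22: m=26, q=8, a=6
  step 23: m=22, q=35, a=1
  step 24: m=13, q=17, a=2
  step 25: m=21, q=19, a=2
  step 26: m=17, q=25, a=1
  step 27: m=8, q=28, a=1
  step 28: m=20, q=13, a=3
  step 29: m=19, q=31, a=1
  step 30: m=12, q=20, a=1
  step 31: m=8, q=35, a=1
  step 32: m=27, q=1, a=54
a_32 = 2*a_0 = 54, so the period closes here.
sqrt(764) = [27; 1, 1, 1, 3, 1, 1, 2, 2, 1, 6, 4, 1, 7, 10, 1, 12, 1, 10, 7, 1, 4, 6, 1, 2, 2, 1, 1, 3, 1, 1, 1, 54]
Period length = 32

32


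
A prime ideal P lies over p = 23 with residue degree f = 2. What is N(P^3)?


N(P^a) = p^(a*f)
= 23^(3*2)
= 23^6
= 148035889

148035889


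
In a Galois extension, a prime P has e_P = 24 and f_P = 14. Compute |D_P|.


|D_P| = e * f
= 24 * 14
= 336

336


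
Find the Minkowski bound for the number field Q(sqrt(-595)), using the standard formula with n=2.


d = -595, d mod 4 = 1, so disc(K) = d = -595; |disc(K)| = 595
Imaginary quadratic field, so n = 2, s = r2 = 1, r1 = 0
M = (n!/n^n) * (4/pi)^s * sqrt(|disc(K)|) = (2!/2^2) * (4/pi)^1 * sqrt(595)
= 0.5 * 1.273240 * 24.392622
= 15.5288

15.5288


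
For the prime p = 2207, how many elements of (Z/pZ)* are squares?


For prime p, the number of non-zero quadratic residues is (p-1)/2.
= (2207-1)/2
= 1103

1103


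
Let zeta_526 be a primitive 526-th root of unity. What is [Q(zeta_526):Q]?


The degree equals Euler's totient phi(526).
526 = 2 * 263
phi(526) = 262

262


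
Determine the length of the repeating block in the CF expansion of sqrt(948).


Run the CF algorithm for sqrt(948).
a_0 = floor(sqrt(948)) = 30; set m_0=0, q_0=1.
Recurrence: m' = q*a - m,  q' = (d - m'^2)/q,  a' = floor((a_0 + m')/q').
  step 1: m=30, q=48, a=1
  step 2: m=18, q=13, a=3
  step 3: m=21, q=39, a=1
  step 4: m=18, q=16, a=3
  step 5: m=30, q=3, a=20
  step 6: m=30, q=16, a=3
  step 7: m=18, q=39, a=1
  step 8: m=21, q=13, a=3
  step 9: m=18, q=48, a=1
  step 10: m=30, q=1, a=60
a_10 = 2*a_0 = 60, so the period closes here.
sqrt(948) = [30; 1, 3, 1, 3, 20, 3, 1, 3, 1, 60]
Period length = 10

10


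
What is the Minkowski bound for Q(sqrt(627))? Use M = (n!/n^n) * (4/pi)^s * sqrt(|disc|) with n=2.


d = 627, d mod 4 = 3, so disc(K) = 4d = 2508; |disc(K)| = 2508
Real quadratic field, so n = 2, s = r2 = 0, r1 = 2
M = (n!/n^n) * (4/pi)^s * sqrt(|disc(K)|) = (2!/2^2) * (4/pi)^0 * sqrt(2508)
= 0.5 * 1.000000 * 50.079936
= 25.0400

25.0400


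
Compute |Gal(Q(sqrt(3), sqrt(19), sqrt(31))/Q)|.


The 3 square roots of distinct primes are multiplicatively independent over Q,
so [K:Q] = 2^3 and Gal(K/Q) is isomorphic to (Z/2Z)^3.
|Gal| = 2^3 = 8

8


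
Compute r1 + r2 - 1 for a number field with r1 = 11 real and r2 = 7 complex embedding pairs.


By Dirichlet's unit theorem:
rank = r1 + r2 - 1
= 11 + 7 - 1
= 17

17


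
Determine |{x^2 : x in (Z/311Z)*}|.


For prime p, the number of non-zero quadratic residues is (p-1)/2.
= (311-1)/2
= 155

155


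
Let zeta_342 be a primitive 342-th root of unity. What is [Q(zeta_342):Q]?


The degree equals Euler's totient phi(342).
342 = 2 * 3^2 * 19
phi(342) = 108

108


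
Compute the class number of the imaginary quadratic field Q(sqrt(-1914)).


K = Q(sqrt(-1914)). d mod 4 = 2, so D = disc(K) = 4d = -7656
h(K) equals the number of primitive reduced positive-definite forms (a, b, c) = a*x^2 + b*x*y + c*y^2 with b^2 - 4ac = D,
where reduced means |b| <= a <= c, with b >= 0 whenever |b| = a or a = c, and primitive means gcd(a, b, c) = 1.
Reduced forces 3a^2 <= |D| = 7656, so 1 <= a <= 50; b must have the parity of D, and c = (b^2 - D)/(4a) must be an integer >= a.
Enumerate a = 1..50, b in [-a, a]:
  a=1: (1, 0, 1914)  [1]
  a=2: (2, 0, 957)  [1]
  a=3: (3, 0, 638)  [1]
  a=4: none
  a=5: (5, -2, 383), (5, 2, 383)  [2]
  a=6: (6, 0, 319)  [1]
  a=7: (7, -4, 274), (7, 4, 274)  [2]
  a=8..9: none
  a=10: (10, -8, 193), (10, 8, 193)  [2]
  a=11: (11, 0, 174)  [1]
  a=12: none
  a=13: (13, -12, 150), (13, 12, 150)  [2]
  a=14: (14, -4, 137), (14, 4, 137)  [2]
  a=15: (15, -12, 130), (15, 12, 130)  [2]
  a=16..18: none
  a=19: (19, -18, 105), (19, 18, 105)  [2]
  a=20: none
  a=21: (21, -18, 95), (21, 18, 95)  [2]
  a=22: (22, 0, 87)  [1]
  a=23: (23, -16, 86), (23, 16, 86)  [2]
  a=24: none
  a=25: (25, -12, 78), (25, 12, 78)  [2]
  a=26: (26, -12, 75), (26, 12, 75)  [2]
  a=27..28: none
  a=29: (29, 0, 66)  [1]
  a=30: (30, -12, 65), (30, 12, 65)  [2]
  a=31: (31, -30, 69), (31, 30, 69)  [2]
  a=32: none
  a=33: (33, 0, 58)  [1]
  a=34: none
  a=35: (35, -32, 62), (35, -18, 57), (35, 18, 57), (35, 32, 62)  [4]
  a=36: none
  a=37: (37, -22, 55), (37, 22, 55)  [2]
  a=38: (38, -20, 53), (38, 20, 53)  [2]
  a=39: (39, -12, 50), (39, 12, 50)  [2]
  a=40..41: none
  a=42: (42, -24, 49), (42, 24, 49)  [2]
  a=43: (43, -16, 46), (43, 16, 46)  [2]
  a=44..50: none
Total reduced forms: 1 + 1 + 1 + 2 + 1 + 2 + 2 + 1 + 2 + 2 + 2 + 2 + 2 + 1 + 2 + 2 + 2 + 1 + 2 + 2 + 1 + 4 + 2 + 2 + 2 + 2 + 2 = 48
h = 48

48
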